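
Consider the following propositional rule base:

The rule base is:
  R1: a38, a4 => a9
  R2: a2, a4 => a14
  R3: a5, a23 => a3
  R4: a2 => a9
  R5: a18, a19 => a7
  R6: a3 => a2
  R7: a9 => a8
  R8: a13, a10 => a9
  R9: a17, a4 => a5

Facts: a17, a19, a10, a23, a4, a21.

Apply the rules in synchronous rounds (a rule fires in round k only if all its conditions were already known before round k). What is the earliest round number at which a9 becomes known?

Round 1: R9 [a17, a4 => a5]. Adds a5.
Round 2: R3 [a5, a23 => a3]. Adds a3.
Round 3: R6 [a3 => a2]. Adds a2.
Round 4: R2 [a2, a4 => a14]; R4 [a2 => a9]. Adds a14, a9.
a9 first appears in round 4.

4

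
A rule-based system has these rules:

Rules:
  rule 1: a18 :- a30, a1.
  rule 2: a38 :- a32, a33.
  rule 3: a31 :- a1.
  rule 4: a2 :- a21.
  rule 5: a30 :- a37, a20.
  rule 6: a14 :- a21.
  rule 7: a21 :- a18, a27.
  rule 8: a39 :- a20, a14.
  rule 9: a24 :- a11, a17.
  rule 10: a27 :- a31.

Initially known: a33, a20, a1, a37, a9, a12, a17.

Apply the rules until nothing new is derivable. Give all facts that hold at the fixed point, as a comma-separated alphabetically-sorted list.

Round 1: rule 3 [a31 :- a1.]; rule 5 [a30 :- a37, a20.]. New: a31, a30.
Round 2: rule 1 [a18 :- a30, a1.]; rule 10 [a27 :- a31.]. New: a18, a27.
Round 3: rule 7 [a21 :- a18, a27.]. New: a21.
Round 4: rule 4 [a2 :- a21.]; rule 6 [a14 :- a21.]. New: a2, a14.
Round 5: rule 8 [a39 :- a20, a14.]. New: a39.

a1, a12, a14, a17, a18, a2, a20, a21, a27, a30, a31, a33, a37, a39, a9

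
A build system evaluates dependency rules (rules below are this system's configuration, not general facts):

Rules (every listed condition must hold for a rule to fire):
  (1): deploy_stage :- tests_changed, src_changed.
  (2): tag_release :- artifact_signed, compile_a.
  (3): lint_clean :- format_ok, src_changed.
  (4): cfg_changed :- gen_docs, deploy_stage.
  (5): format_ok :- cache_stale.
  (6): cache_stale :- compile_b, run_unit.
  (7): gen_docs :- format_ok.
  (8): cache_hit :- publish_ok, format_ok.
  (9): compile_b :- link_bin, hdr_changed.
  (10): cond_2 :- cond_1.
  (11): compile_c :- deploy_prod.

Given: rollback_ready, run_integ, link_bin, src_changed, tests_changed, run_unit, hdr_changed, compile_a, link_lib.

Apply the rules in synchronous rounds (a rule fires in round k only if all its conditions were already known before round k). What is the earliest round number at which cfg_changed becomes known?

5

Round 1: (1) [deploy_stage :- tests_changed, src_changed.]; (9) [compile_b :- link_bin, hdr_changed.]. New: deploy_stage, compile_b.
Round 2: (6) [cache_stale :- compile_b, run_unit.]. New: cache_stale.
Round 3: (5) [format_ok :- cache_stale.]. New: format_ok.
Round 4: (3) [lint_clean :- format_ok, src_changed.]; (7) [gen_docs :- format_ok.]. New: lint_clean, gen_docs.
Round 5: (4) [cfg_changed :- gen_docs, deploy_stage.]. New: cfg_changed.
cfg_changed first appears in round 5.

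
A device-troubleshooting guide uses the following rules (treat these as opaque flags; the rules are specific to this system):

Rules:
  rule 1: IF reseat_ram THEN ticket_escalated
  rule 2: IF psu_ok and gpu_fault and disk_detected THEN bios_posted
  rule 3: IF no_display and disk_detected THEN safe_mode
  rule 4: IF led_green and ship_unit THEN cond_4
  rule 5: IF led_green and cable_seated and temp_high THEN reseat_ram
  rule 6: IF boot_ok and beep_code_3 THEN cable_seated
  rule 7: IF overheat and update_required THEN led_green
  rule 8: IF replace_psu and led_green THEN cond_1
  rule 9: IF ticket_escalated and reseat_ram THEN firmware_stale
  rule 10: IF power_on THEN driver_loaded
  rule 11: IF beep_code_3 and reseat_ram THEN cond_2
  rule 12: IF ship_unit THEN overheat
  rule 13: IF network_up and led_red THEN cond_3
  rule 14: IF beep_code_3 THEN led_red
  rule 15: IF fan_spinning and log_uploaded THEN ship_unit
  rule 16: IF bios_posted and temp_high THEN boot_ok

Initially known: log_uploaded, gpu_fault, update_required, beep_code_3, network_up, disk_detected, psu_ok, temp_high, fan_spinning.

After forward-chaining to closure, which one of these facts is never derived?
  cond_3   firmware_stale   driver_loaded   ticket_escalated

Round 1 — rule 2, rule 14, rule 15, derive bios_posted, led_red, ship_unit.
Round 2 — rule 12, rule 13, rule 16, derive overheat, cond_3, boot_ok.
Round 3 — rule 6, rule 7, derive cable_seated, led_green.
Round 4 — rule 4, rule 5, derive cond_4, reseat_ram.
Round 5 — rule 1, rule 11, derive ticket_escalated, cond_2.
Round 6 — rule 9, derive firmware_stale.
Derived: firmware_stale (round 6), cond_3 (round 2), ticket_escalated (round 5). driver_loaded never appears in any round.

driver_loaded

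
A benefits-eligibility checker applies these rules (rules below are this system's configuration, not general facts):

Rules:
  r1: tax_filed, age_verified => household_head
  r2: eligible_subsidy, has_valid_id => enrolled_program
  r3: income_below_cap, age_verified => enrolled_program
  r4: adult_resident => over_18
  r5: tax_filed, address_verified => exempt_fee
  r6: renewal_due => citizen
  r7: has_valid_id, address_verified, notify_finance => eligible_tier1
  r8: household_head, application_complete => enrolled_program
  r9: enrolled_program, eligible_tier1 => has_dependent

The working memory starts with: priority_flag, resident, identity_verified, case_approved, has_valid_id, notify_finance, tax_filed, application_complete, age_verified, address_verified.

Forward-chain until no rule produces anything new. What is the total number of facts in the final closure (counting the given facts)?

Round 1: r1 [tax_filed, age_verified => household_head]; r5 [tax_filed, address_verified => exempt_fee]; r7 [has_valid_id, address_verified, notify_finance => eligible_tier1]. Adds household_head, exempt_fee, eligible_tier1.
Round 2: r8 [household_head, application_complete => enrolled_program]. Adds enrolled_program.
Round 3: r9 [enrolled_program, eligible_tier1 => has_dependent]. Adds has_dependent.
Closure: {address_verified, age_verified, application_complete, case_approved, eligible_tier1, enrolled_program, exempt_fee, has_dependent, has_valid_id, household_head, identity_verified, notify_finance, priority_flag, resident, tax_filed} — 15 facts.

15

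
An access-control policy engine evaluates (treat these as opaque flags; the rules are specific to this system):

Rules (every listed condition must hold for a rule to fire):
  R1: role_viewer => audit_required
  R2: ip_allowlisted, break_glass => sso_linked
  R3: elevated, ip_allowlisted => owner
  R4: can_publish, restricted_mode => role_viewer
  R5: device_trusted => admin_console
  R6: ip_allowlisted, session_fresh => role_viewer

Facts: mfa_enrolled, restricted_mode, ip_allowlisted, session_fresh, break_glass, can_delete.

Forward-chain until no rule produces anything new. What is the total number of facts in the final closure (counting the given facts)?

9

Round 1 — R2, R6, derive sso_linked, role_viewer.
Round 2 — R1, derive audit_required.
Closure: {audit_required, break_glass, can_delete, ip_allowlisted, mfa_enrolled, restricted_mode, role_viewer, session_fresh, sso_linked} — 9 facts.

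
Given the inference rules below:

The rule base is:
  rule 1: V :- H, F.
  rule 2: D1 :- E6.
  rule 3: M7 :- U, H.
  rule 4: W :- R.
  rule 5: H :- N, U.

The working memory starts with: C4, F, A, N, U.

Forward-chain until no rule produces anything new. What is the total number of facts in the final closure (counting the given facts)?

Round 1 fires rule 5, giving H.
Round 2 fires rule 1, rule 3, giving V, M7.
Closure: {A, C4, F, H, M7, N, U, V} — 8 facts.

8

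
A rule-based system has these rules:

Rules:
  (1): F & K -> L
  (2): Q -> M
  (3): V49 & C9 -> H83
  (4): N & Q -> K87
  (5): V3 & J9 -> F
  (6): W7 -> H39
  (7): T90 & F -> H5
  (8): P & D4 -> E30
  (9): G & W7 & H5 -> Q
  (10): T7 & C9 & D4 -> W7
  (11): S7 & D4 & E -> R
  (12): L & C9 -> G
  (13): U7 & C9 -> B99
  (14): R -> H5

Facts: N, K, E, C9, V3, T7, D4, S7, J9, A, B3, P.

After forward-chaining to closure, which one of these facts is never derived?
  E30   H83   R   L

[1] (5) [V3 & J9 -> F]; (8) [P & D4 -> E30]; (10) [T7 & C9 & D4 -> W7]; (11) [S7 & D4 & E -> R]. ⇒ new: F, E30, W7, R.
[2] (1) [F & K -> L]; (6) [W7 -> H39]; (14) [R -> H5]. ⇒ new: L, H39, H5.
[3] (12) [L & C9 -> G]. ⇒ new: G.
[4] (9) [G & W7 & H5 -> Q]. ⇒ new: Q.
[5] (2) [Q -> M]; (4) [N & Q -> K87]. ⇒ new: M, K87.
Derived: R (round 1), L (round 2), E30 (round 1). H83 never appears in any round.

H83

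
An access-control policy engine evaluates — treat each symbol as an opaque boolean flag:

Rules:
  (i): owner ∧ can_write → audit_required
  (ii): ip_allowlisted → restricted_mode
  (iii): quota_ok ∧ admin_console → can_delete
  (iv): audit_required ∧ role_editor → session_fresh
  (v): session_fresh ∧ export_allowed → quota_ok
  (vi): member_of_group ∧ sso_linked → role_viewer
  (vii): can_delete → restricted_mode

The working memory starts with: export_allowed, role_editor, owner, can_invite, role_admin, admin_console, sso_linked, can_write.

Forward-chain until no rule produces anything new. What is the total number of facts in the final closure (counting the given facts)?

13

[1] (i) [owner ∧ can_write → audit_required]. ⇒ new: audit_required.
[2] (iv) [audit_required ∧ role_editor → session_fresh]. ⇒ new: session_fresh.
[3] (v) [session_fresh ∧ export_allowed → quota_ok]. ⇒ new: quota_ok.
[4] (iii) [quota_ok ∧ admin_console → can_delete]. ⇒ new: can_delete.
[5] (vii) [can_delete → restricted_mode]. ⇒ new: restricted_mode.
Closure: {admin_console, audit_required, can_delete, can_invite, can_write, export_allowed, owner, quota_ok, restricted_mode, role_admin, role_editor, session_fresh, sso_linked} — 13 facts.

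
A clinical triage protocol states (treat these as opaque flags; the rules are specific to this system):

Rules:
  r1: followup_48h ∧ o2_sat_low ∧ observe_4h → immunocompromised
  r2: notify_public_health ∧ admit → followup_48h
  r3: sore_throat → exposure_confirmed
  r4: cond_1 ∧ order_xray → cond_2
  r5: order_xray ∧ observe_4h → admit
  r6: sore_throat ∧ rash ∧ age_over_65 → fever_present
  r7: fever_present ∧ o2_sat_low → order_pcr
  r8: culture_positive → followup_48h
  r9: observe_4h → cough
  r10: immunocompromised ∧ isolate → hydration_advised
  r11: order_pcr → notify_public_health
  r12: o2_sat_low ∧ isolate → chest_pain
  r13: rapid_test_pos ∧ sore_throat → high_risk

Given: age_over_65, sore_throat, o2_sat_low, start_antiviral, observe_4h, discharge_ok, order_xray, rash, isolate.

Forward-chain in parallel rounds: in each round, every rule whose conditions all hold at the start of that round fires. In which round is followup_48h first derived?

4

Round 1 — r3, r5, r6, r9, r12, derive exposure_confirmed, admit, fever_present, cough, chest_pain.
Round 2 — r7, derive order_pcr.
Round 3 — r11, derive notify_public_health.
Round 4 — r2, derive followup_48h.
followup_48h first appears in round 4.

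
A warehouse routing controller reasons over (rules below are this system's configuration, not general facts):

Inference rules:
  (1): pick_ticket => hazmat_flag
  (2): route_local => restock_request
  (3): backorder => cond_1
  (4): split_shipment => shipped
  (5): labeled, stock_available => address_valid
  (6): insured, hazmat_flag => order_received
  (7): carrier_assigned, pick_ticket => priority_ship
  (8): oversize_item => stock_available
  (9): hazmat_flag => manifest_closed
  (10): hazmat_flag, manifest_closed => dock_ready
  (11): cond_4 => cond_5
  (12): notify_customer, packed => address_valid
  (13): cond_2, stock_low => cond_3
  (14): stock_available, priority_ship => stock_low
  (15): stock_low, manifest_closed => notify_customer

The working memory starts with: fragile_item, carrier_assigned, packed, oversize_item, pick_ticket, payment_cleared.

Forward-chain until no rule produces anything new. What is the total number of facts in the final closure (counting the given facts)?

14

[1] (1) [pick_ticket => hazmat_flag]; (7) [carrier_assigned, pick_ticket => priority_ship]; (8) [oversize_item => stock_available]. ⇒ new: hazmat_flag, priority_ship, stock_available.
[2] (9) [hazmat_flag => manifest_closed]; (14) [stock_available, priority_ship => stock_low]. ⇒ new: manifest_closed, stock_low.
[3] (10) [hazmat_flag, manifest_closed => dock_ready]; (15) [stock_low, manifest_closed => notify_customer]. ⇒ new: dock_ready, notify_customer.
[4] (12) [notify_customer, packed => address_valid]. ⇒ new: address_valid.
Closure: {address_valid, carrier_assigned, dock_ready, fragile_item, hazmat_flag, manifest_closed, notify_customer, oversize_item, packed, payment_cleared, pick_ticket, priority_ship, stock_available, stock_low} — 14 facts.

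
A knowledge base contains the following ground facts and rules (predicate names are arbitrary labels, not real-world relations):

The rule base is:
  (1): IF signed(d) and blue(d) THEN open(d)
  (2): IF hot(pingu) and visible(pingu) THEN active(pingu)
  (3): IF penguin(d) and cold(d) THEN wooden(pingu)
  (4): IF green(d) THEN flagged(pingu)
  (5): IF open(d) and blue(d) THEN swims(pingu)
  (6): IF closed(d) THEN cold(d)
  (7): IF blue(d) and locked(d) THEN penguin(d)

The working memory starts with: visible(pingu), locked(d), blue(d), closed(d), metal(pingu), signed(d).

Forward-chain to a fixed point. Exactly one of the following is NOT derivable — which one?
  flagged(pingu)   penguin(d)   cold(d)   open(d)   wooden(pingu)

flagged(pingu)

Round 1 — (1), (6), (7), derive open(d), cold(d), penguin(d).
Round 2 — (3), (5), derive wooden(pingu), swims(pingu).
Derived: open(d) (round 1), penguin(d) (round 1), cold(d) (round 1), wooden(pingu) (round 2). flagged(pingu) never appears in any round.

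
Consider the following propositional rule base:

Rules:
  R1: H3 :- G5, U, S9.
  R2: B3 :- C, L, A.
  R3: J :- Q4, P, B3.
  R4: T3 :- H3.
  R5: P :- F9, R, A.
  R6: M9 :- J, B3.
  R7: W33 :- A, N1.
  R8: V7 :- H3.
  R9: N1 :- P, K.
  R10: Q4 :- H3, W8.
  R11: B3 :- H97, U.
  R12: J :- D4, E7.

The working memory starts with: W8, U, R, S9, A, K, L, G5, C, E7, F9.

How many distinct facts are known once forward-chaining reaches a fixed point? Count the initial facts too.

21

Round 1 — R1, R2, R5, derive H3, B3, P.
Round 2 — R4, R8, R9, R10, derive T3, V7, N1, Q4.
Round 3 — R3, R7, derive J, W33.
Round 4 — R6, derive M9.
Closure: {A, B3, C, E7, F9, G5, H3, J, K, L, M9, N1, P, Q4, R, S9, T3, U, V7, W33, W8} — 21 facts.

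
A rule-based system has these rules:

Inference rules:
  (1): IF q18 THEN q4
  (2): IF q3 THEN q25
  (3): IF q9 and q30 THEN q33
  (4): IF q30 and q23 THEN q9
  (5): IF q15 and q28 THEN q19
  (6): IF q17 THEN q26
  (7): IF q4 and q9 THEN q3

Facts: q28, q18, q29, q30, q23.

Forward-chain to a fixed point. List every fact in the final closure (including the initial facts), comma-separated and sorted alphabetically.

q18, q23, q25, q28, q29, q3, q30, q33, q4, q9

Round 1: (1) [IF q18 THEN q4]; (4) [IF q30 and q23 THEN q9]. New: q4, q9.
Round 2: (3) [IF q9 and q30 THEN q33]; (7) [IF q4 and q9 THEN q3]. New: q33, q3.
Round 3: (2) [IF q3 THEN q25]. New: q25.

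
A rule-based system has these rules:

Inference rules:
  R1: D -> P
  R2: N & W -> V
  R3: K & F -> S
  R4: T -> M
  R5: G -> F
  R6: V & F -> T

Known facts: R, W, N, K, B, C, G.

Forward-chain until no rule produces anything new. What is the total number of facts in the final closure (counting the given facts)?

Round 1 — R2, R5, derive V, F.
Round 2 — R3, R6, derive S, T.
Round 3 — R4, derive M.
Closure: {B, C, F, G, K, M, N, R, S, T, V, W} — 12 facts.

12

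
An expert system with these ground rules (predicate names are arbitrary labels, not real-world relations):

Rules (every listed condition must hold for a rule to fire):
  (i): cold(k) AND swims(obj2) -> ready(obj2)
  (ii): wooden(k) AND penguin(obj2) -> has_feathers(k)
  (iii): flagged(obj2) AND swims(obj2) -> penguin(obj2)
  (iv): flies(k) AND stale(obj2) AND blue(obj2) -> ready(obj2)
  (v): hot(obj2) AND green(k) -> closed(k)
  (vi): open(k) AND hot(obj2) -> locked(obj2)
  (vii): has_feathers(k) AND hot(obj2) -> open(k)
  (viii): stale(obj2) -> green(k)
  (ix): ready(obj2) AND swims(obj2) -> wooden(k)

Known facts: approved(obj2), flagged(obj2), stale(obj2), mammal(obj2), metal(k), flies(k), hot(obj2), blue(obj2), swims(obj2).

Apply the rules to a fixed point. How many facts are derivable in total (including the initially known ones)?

17

[1] (iii) [flagged(obj2) AND swims(obj2) -> penguin(obj2)]; (iv) [flies(k) AND stale(obj2) AND blue(obj2) -> ready(obj2)]; (viii) [stale(obj2) -> green(k)]. ⇒ new: penguin(obj2), ready(obj2), green(k).
[2] (v) [hot(obj2) AND green(k) -> closed(k)]; (ix) [ready(obj2) AND swims(obj2) -> wooden(k)]. ⇒ new: closed(k), wooden(k).
[3] (ii) [wooden(k) AND penguin(obj2) -> has_feathers(k)]. ⇒ new: has_feathers(k).
[4] (vii) [has_feathers(k) AND hot(obj2) -> open(k)]. ⇒ new: open(k).
[5] (vi) [open(k) AND hot(obj2) -> locked(obj2)]. ⇒ new: locked(obj2).
Closure: {approved(obj2), blue(obj2), closed(k), flagged(obj2), flies(k), green(k), has_feathers(k), hot(obj2), locked(obj2), mammal(obj2), metal(k), open(k), penguin(obj2), ready(obj2), stale(obj2), swims(obj2), wooden(k)} — 17 facts.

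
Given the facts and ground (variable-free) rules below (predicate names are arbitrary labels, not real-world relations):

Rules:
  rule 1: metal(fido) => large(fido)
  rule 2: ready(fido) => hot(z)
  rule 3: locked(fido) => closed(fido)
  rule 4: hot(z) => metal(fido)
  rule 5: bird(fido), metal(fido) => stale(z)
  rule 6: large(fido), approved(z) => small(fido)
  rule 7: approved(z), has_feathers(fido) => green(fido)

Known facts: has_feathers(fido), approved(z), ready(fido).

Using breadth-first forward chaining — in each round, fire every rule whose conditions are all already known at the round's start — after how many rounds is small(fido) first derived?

Round 1 fires rule 2, rule 7, giving hot(z), green(fido).
Round 2 fires rule 4, giving metal(fido).
Round 3 fires rule 1, giving large(fido).
Round 4 fires rule 6, giving small(fido).
small(fido) first appears in round 4.

4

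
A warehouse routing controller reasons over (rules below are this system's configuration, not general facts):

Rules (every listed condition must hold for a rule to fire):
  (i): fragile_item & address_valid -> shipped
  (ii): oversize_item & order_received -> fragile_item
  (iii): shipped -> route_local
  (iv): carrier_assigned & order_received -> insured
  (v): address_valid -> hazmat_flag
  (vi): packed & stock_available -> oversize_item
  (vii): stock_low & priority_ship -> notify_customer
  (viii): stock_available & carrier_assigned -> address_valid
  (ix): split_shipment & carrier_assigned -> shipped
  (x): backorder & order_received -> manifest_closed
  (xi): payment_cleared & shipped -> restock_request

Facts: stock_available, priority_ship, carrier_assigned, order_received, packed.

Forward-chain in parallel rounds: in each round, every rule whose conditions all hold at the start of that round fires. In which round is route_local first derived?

4

[1] (iv) [carrier_assigned & order_received -> insured]; (vi) [packed & stock_available -> oversize_item]; (viii) [stock_available & carrier_assigned -> address_valid]. ⇒ new: insured, oversize_item, address_valid.
[2] (ii) [oversize_item & order_received -> fragile_item]; (v) [address_valid -> hazmat_flag]. ⇒ new: fragile_item, hazmat_flag.
[3] (i) [fragile_item & address_valid -> shipped]. ⇒ new: shipped.
[4] (iii) [shipped -> route_local]. ⇒ new: route_local.
route_local first appears in round 4.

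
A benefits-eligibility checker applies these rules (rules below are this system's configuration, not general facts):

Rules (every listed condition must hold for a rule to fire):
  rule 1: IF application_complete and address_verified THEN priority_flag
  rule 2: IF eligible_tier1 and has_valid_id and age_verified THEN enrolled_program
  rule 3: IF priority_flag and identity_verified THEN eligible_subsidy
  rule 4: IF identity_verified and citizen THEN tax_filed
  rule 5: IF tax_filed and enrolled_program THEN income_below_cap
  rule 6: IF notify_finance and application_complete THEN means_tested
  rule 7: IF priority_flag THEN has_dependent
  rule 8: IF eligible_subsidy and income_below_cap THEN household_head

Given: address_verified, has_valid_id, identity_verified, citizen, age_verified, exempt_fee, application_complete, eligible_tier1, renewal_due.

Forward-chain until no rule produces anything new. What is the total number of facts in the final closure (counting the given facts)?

Round 1: rule 1 [IF application_complete and address_verified THEN priority_flag]; rule 2 [IF eligible_tier1 and has_valid_id and age_verified THEN enrolled_program]; rule 4 [IF identity_verified and citizen THEN tax_filed]. Adds priority_flag, enrolled_program, tax_filed.
Round 2: rule 3 [IF priority_flag and identity_verified THEN eligible_subsidy]; rule 5 [IF tax_filed and enrolled_program THEN income_below_cap]; rule 7 [IF priority_flag THEN has_dependent]. Adds eligible_subsidy, income_below_cap, has_dependent.
Round 3: rule 8 [IF eligible_subsidy and income_below_cap THEN household_head]. Adds household_head.
Closure: {address_verified, age_verified, application_complete, citizen, eligible_subsidy, eligible_tier1, enrolled_program, exempt_fee, has_dependent, has_valid_id, household_head, identity_verified, income_below_cap, priority_flag, renewal_due, tax_filed} — 16 facts.

16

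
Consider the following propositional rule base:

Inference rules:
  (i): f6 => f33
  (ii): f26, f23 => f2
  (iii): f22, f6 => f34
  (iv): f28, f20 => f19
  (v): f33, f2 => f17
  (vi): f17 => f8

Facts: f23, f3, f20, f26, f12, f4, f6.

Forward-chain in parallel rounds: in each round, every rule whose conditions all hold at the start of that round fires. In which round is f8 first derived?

Round 1 fires (i), (ii), giving f33, f2.
Round 2 fires (v), giving f17.
Round 3 fires (vi), giving f8.
f8 first appears in round 3.

3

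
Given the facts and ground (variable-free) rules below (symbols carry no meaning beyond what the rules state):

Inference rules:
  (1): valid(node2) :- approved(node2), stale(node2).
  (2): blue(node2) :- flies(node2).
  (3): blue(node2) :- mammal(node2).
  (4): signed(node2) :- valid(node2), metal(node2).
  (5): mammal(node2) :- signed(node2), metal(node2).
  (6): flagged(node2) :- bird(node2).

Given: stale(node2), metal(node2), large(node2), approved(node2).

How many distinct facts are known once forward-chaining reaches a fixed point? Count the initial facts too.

8

Round 1: (1) [valid(node2) :- approved(node2), stale(node2).]. New: valid(node2).
Round 2: (4) [signed(node2) :- valid(node2), metal(node2).]. New: signed(node2).
Round 3: (5) [mammal(node2) :- signed(node2), metal(node2).]. New: mammal(node2).
Round 4: (3) [blue(node2) :- mammal(node2).]. New: blue(node2).
Closure: {approved(node2), blue(node2), large(node2), mammal(node2), metal(node2), signed(node2), stale(node2), valid(node2)} — 8 facts.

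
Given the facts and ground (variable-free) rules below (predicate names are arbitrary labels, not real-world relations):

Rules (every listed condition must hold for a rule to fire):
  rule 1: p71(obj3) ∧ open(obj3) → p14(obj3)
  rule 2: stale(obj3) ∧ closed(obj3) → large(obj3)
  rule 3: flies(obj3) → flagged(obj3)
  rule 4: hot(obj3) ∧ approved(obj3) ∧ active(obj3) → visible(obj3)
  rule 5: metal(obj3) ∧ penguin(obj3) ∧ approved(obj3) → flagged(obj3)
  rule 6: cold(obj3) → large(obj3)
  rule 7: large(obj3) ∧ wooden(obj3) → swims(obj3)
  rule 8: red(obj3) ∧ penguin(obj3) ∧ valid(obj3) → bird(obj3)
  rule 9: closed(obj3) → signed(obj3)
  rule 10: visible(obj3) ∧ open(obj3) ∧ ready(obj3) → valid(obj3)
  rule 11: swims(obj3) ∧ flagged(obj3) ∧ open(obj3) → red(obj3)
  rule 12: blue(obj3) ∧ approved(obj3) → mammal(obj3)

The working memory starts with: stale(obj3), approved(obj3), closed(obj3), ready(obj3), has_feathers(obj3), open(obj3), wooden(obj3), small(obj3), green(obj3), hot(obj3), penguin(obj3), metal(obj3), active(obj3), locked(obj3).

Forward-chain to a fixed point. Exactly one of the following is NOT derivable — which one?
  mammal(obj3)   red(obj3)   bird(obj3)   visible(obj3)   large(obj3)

mammal(obj3)

[1] rule 2 [stale(obj3) ∧ closed(obj3) → large(obj3)]; rule 4 [hot(obj3) ∧ approved(obj3) ∧ active(obj3) → visible(obj3)]; rule 5 [metal(obj3) ∧ penguin(obj3) ∧ approved(obj3) → flagged(obj3)]; rule 9 [closed(obj3) → signed(obj3)]. ⇒ new: large(obj3), visible(obj3), flagged(obj3), signed(obj3).
[2] rule 7 [large(obj3) ∧ wooden(obj3) → swims(obj3)]; rule 10 [visible(obj3) ∧ open(obj3) ∧ ready(obj3) → valid(obj3)]. ⇒ new: swims(obj3), valid(obj3).
[3] rule 11 [swims(obj3) ∧ flagged(obj3) ∧ open(obj3) → red(obj3)]. ⇒ new: red(obj3).
[4] rule 8 [red(obj3) ∧ penguin(obj3) ∧ valid(obj3) → bird(obj3)]. ⇒ new: bird(obj3).
Derived: visible(obj3) (round 1), bird(obj3) (round 4), red(obj3) (round 3), large(obj3) (round 1). mammal(obj3) never appears in any round.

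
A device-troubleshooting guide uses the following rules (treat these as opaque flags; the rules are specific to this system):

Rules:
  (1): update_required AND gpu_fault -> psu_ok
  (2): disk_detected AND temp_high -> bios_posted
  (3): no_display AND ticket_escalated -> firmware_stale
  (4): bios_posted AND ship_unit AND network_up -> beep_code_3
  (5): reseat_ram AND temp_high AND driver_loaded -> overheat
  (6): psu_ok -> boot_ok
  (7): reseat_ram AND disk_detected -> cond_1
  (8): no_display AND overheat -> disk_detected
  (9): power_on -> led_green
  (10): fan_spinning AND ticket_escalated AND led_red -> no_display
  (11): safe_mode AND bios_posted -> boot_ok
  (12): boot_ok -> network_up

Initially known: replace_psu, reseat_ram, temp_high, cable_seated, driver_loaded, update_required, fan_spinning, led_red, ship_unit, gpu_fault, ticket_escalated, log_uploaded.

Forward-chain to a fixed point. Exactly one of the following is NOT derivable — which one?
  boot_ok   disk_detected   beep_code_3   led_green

[1] (1) [update_required AND gpu_fault -> psu_ok]; (5) [reseat_ram AND temp_high AND driver_loaded -> overheat]; (10) [fan_spinning AND ticket_escalated AND led_red -> no_display]. ⇒ new: psu_ok, overheat, no_display.
[2] (3) [no_display AND ticket_escalated -> firmware_stale]; (6) [psu_ok -> boot_ok]; (8) [no_display AND overheat -> disk_detected]. ⇒ new: firmware_stale, boot_ok, disk_detected.
[3] (2) [disk_detected AND temp_high -> bios_posted]; (7) [reseat_ram AND disk_detected -> cond_1]; (12) [boot_ok -> network_up]. ⇒ new: bios_posted, cond_1, network_up.
[4] (4) [bios_posted AND ship_unit AND network_up -> beep_code_3]. ⇒ new: beep_code_3.
Derived: boot_ok (round 2), disk_detected (round 2), beep_code_3 (round 4). led_green never appears in any round.

led_green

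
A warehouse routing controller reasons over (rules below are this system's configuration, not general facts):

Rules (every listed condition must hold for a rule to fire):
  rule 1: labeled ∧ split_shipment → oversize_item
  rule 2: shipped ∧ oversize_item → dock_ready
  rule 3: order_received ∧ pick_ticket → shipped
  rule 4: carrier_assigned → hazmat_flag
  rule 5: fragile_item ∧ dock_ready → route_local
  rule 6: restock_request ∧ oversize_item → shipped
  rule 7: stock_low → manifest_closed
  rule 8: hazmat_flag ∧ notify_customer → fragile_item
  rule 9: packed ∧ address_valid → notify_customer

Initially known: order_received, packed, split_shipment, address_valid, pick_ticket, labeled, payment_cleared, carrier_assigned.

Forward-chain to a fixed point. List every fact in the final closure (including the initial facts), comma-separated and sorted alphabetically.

address_valid, carrier_assigned, dock_ready, fragile_item, hazmat_flag, labeled, notify_customer, order_received, oversize_item, packed, payment_cleared, pick_ticket, route_local, shipped, split_shipment

Round 1: rule 1 [labeled ∧ split_shipment → oversize_item]; rule 3 [order_received ∧ pick_ticket → shipped]; rule 4 [carrier_assigned → hazmat_flag]; rule 9 [packed ∧ address_valid → notify_customer]. Adds oversize_item, shipped, hazmat_flag, notify_customer.
Round 2: rule 2 [shipped ∧ oversize_item → dock_ready]; rule 8 [hazmat_flag ∧ notify_customer → fragile_item]. Adds dock_ready, fragile_item.
Round 3: rule 5 [fragile_item ∧ dock_ready → route_local]. Adds route_local.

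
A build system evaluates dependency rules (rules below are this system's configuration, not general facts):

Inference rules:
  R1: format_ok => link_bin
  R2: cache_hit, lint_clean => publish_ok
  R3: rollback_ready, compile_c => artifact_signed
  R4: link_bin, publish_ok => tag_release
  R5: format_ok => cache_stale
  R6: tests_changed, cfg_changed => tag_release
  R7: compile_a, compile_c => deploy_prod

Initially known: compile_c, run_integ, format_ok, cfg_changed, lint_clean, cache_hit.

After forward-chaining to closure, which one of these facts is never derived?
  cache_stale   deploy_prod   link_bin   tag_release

deploy_prod

Round 1 — R1, R2, R5, derive link_bin, publish_ok, cache_stale.
Round 2 — R4, derive tag_release.
Derived: link_bin (round 1), tag_release (round 2), cache_stale (round 1). deploy_prod never appears in any round.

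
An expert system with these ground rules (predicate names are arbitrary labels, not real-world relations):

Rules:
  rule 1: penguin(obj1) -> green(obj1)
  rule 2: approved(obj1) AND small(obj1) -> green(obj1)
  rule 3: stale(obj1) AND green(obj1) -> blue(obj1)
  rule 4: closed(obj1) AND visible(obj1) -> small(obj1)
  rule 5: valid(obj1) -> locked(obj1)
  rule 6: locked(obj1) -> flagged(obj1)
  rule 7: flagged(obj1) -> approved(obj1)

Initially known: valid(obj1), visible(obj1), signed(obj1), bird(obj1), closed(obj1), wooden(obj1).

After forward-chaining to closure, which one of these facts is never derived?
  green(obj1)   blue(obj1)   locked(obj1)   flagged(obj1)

blue(obj1)

Round 1 fires rule 4, rule 5, giving small(obj1), locked(obj1).
Round 2 fires rule 6, giving flagged(obj1).
Round 3 fires rule 7, giving approved(obj1).
Round 4 fires rule 2, giving green(obj1).
Derived: locked(obj1) (round 1), green(obj1) (round 4), flagged(obj1) (round 2). blue(obj1) never appears in any round.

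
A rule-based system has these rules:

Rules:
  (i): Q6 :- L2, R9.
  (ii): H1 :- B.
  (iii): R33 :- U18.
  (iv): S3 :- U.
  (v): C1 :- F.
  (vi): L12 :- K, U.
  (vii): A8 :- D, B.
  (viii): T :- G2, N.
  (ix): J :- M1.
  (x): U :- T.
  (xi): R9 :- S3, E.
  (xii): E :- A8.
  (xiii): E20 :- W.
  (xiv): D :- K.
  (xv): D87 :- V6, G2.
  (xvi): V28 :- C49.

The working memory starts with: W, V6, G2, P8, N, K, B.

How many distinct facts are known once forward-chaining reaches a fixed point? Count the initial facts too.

18

Round 1 fires (ii), (viii), (xiii), (xiv), (xv), giving H1, T, E20, D, D87.
Round 2 fires (vii), (x), giving A8, U.
Round 3 fires (iv), (vi), (xii), giving S3, L12, E.
Round 4 fires (xi), giving R9.
Closure: {A8, B, D, D87, E, E20, G2, H1, K, L12, N, P8, R9, S3, T, U, V6, W} — 18 facts.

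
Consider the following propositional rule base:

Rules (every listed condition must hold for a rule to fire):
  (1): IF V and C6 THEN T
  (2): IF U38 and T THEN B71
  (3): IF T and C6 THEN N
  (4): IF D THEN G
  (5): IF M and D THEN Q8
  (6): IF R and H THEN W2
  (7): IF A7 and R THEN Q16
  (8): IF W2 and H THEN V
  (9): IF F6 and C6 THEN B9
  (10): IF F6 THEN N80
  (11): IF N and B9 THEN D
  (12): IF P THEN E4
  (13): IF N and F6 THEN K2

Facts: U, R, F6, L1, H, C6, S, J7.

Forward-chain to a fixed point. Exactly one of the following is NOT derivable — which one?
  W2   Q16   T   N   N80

Round 1: (6) [IF R and H THEN W2]; (9) [IF F6 and C6 THEN B9]; (10) [IF F6 THEN N80]. Adds W2, B9, N80.
Round 2: (8) [IF W2 and H THEN V]. Adds V.
Round 3: (1) [IF V and C6 THEN T]. Adds T.
Round 4: (3) [IF T and C6 THEN N]. Adds N.
Round 5: (11) [IF N and B9 THEN D]; (13) [IF N and F6 THEN K2]. Adds D, K2.
Round 6: (4) [IF D THEN G]. Adds G.
Derived: N80 (round 1), W2 (round 1), T (round 3), N (round 4). Q16 never appears in any round.

Q16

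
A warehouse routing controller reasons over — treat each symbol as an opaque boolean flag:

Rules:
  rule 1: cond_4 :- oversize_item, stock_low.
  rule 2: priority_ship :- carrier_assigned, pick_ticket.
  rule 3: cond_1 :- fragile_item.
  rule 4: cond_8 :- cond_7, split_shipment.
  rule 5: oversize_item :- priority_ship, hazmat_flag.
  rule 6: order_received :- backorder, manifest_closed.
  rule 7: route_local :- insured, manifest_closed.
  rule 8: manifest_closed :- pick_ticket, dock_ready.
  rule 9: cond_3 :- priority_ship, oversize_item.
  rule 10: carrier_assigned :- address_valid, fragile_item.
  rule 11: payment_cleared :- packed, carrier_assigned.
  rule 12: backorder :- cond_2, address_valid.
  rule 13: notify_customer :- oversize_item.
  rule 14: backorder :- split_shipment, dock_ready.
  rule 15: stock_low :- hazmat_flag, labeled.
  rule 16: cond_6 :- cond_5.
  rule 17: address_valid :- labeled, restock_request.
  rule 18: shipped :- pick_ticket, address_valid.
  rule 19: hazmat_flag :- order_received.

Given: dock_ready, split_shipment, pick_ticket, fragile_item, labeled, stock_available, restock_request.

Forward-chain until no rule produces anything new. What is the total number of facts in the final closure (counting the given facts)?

21

Round 1: rule 3 [cond_1 :- fragile_item.]; rule 8 [manifest_closed :- pick_ticket, dock_ready.]; rule 14 [backorder :- split_shipment, dock_ready.]; rule 17 [address_valid :- labeled, restock_request.]. New: cond_1, manifest_closed, backorder, address_valid.
Round 2: rule 6 [order_received :- backorder, manifest_closed.]; rule 10 [carrier_assigned :- address_valid, fragile_item.]; rule 18 [shipped :- pick_ticket, address_valid.]. New: order_received, carrier_assigned, shipped.
Round 3: rule 2 [priority_ship :- carrier_assigned, pick_ticket.]; rule 19 [hazmat_flag :- order_received.]. New: priority_ship, hazmat_flag.
Round 4: rule 5 [oversize_item :- priority_ship, hazmat_flag.]; rule 15 [stock_low :- hazmat_flag, labeled.]. New: oversize_item, stock_low.
Round 5: rule 1 [cond_4 :- oversize_item, stock_low.]; rule 9 [cond_3 :- priority_ship, oversize_item.]; rule 13 [notify_customer :- oversize_item.]. New: cond_4, cond_3, notify_customer.
Closure: {address_valid, backorder, carrier_assigned, cond_1, cond_3, cond_4, dock_ready, fragile_item, hazmat_flag, labeled, manifest_closed, notify_customer, order_received, oversize_item, pick_ticket, priority_ship, restock_request, shipped, split_shipment, stock_available, stock_low} — 21 facts.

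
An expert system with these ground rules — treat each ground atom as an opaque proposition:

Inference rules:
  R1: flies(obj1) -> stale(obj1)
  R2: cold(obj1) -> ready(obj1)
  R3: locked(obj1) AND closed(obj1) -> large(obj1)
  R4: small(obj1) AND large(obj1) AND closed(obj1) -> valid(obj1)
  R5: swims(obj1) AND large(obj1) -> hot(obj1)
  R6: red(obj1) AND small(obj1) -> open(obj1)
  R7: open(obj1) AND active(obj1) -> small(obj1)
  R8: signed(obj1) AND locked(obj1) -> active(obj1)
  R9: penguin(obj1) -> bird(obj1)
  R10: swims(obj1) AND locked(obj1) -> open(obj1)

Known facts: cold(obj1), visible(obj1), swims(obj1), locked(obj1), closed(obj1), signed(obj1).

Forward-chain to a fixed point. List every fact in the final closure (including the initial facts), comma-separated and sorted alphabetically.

active(obj1), closed(obj1), cold(obj1), hot(obj1), large(obj1), locked(obj1), open(obj1), ready(obj1), signed(obj1), small(obj1), swims(obj1), valid(obj1), visible(obj1)

Round 1 — R2, R3, R8, R10, derive ready(obj1), large(obj1), active(obj1), open(obj1).
Round 2 — R5, R7, derive hot(obj1), small(obj1).
Round 3 — R4, derive valid(obj1).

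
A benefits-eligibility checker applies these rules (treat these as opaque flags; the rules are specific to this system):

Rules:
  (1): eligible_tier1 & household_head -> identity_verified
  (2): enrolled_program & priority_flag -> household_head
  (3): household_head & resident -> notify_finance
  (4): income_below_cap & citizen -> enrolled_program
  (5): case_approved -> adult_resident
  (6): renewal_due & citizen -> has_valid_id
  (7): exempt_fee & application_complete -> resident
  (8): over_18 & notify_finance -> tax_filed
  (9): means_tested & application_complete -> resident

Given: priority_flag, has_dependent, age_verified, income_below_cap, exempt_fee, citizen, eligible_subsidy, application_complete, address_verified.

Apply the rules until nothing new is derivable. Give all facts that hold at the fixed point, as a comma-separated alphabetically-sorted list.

address_verified, age_verified, application_complete, citizen, eligible_subsidy, enrolled_program, exempt_fee, has_dependent, household_head, income_below_cap, notify_finance, priority_flag, resident

[1] (4) [income_below_cap & citizen -> enrolled_program]; (7) [exempt_fee & application_complete -> resident]. ⇒ new: enrolled_program, resident.
[2] (2) [enrolled_program & priority_flag -> household_head]. ⇒ new: household_head.
[3] (3) [household_head & resident -> notify_finance]. ⇒ new: notify_finance.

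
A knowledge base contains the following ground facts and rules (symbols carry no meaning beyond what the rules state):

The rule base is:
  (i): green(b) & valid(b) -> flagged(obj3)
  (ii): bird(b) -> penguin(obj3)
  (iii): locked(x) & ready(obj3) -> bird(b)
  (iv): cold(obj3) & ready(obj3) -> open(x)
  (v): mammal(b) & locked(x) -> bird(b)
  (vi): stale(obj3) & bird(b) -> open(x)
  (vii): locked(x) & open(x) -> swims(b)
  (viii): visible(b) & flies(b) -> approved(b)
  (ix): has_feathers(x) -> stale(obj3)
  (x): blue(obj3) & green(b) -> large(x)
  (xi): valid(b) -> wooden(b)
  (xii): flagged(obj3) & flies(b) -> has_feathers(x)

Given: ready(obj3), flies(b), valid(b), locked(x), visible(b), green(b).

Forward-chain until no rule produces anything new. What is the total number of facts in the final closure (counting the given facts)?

15

Round 1 fires (i), (iii), (viii), (xi), giving flagged(obj3), bird(b), approved(b), wooden(b).
Round 2 fires (ii), (xii), giving penguin(obj3), has_feathers(x).
Round 3 fires (ix), giving stale(obj3).
Round 4 fires (vi), giving open(x).
Round 5 fires (vii), giving swims(b).
Closure: {approved(b), bird(b), flagged(obj3), flies(b), green(b), has_feathers(x), locked(x), open(x), penguin(obj3), ready(obj3), stale(obj3), swims(b), valid(b), visible(b), wooden(b)} — 15 facts.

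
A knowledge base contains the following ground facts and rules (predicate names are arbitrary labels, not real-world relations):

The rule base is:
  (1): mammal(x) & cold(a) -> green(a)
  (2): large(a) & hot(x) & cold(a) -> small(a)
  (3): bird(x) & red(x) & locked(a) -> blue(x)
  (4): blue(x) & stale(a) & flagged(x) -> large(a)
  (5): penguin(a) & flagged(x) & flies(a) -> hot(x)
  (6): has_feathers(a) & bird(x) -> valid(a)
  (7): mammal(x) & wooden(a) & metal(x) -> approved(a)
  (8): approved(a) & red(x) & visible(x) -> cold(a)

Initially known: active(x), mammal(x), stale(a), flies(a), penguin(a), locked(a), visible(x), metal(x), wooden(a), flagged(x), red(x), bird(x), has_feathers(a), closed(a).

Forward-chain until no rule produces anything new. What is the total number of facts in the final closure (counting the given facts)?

[1] (3) [bird(x) & red(x) & locked(a) -> blue(x)]; (5) [penguin(a) & flagged(x) & flies(a) -> hot(x)]; (6) [has_feathers(a) & bird(x) -> valid(a)]; (7) [mammal(x) & wooden(a) & metal(x) -> approved(a)]. ⇒ new: blue(x), hot(x), valid(a), approved(a).
[2] (4) [blue(x) & stale(a) & flagged(x) -> large(a)]; (8) [approved(a) & red(x) & visible(x) -> cold(a)]. ⇒ new: large(a), cold(a).
[3] (1) [mammal(x) & cold(a) -> green(a)]; (2) [large(a) & hot(x) & cold(a) -> small(a)]. ⇒ new: green(a), small(a).
Closure: {active(x), approved(a), bird(x), blue(x), closed(a), cold(a), flagged(x), flies(a), green(a), has_feathers(a), hot(x), large(a), locked(a), mammal(x), metal(x), penguin(a), red(x), small(a), stale(a), valid(a), visible(x), wooden(a)} — 22 facts.

22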